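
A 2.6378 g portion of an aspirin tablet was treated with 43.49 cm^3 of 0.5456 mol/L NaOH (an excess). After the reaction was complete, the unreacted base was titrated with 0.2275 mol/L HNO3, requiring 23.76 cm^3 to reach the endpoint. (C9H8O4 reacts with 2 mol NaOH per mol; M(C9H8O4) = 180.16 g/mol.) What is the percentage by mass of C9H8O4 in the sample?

62.6%

Total n(NaOH) added = 0.5456 x 0.04349 = 0.02373 mol.
n(HNO3) used = 0.2275 x 0.02376 = 0.005405 mol, which equals the excess n(NaOH).
So n(NaOH) consumed by the sample = 0.02373 - 0.005405 = 0.01832 mol.
n(C9H8O4) = 0.01832 / 2 = 0.009161 mol.
mass C9H8O4 = 0.009161 x 180.16 = 1.651 g, so %C9H8O4 = 1.651/2.6378 x 100 = 62.6%.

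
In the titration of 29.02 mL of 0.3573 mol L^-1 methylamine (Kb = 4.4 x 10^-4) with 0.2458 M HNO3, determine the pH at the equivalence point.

5.74

n(CH3NH2) = 0.3573 x 0.02902 = 0.01037 mol; V(HNO3) at equivalence = 0.01037/0.2458 = 0.04218 L.
At equivalence the base is fully converted to CH3NH3+; total volume = 0.07120 L, so [CH3NH3+] = 0.01037/0.07120 = 0.1456 M.
Ka(CH3NH3+) = Kw/Kb = 1.0e-14 / 4.4 x 10^-4 = 2.27e-11.
[H^+] = sqrt(Ka x [CH3NH3+]) = sqrt(2.27e-11 x 0.1456) = 1.82e-6 M.
pH = -log(1.82e-6) = 5.74.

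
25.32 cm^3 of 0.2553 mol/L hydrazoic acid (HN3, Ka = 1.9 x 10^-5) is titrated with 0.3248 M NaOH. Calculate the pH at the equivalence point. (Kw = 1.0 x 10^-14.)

n(HN3) = 0.2553 x 0.02532 = 0.006464 mol; V(NaOH) at equivalence = 0.006464/0.3248 = 0.01990 L.
At equivalence all the acid is converted to N3-; total volume = 0.02532 + 0.01990 = 0.04522 L, so [N3-] = 0.006464/0.04522 = 0.1429 M.
Kb = Kw/Ka = 1.0e-14 / 1.9 x 10^-5 = 5.26e-10.
[OH^-] = sqrt(Kb x [N3-]) = sqrt(5.26e-10 x 0.1429) = 8.67e-6 M.
pOH = 5.06, so pH = 14.00 - 5.06 = 8.94.

8.94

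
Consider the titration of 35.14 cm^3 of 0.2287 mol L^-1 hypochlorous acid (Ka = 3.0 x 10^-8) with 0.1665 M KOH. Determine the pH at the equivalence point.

n(HClO) = 0.2287 x 0.03514 = 0.008037 mol; V(KOH) at equivalence = 0.008037/0.1665 = 0.04827 L.
At equivalence all the acid is converted to ClO-; total volume = 0.03514 + 0.04827 = 0.08341 L, so [ClO-] = 0.008037/0.08341 = 0.09635 M.
Kb = Kw/Ka = 1.0e-14 / 3.0 x 10^-8 = 3.33e-7.
[OH^-] = sqrt(Kb x [ClO-]) = sqrt(3.33e-7 x 0.09635) = 0.000179 M.
pOH = 3.75, so pH = 14.00 - 3.75 = 10.25.

10.25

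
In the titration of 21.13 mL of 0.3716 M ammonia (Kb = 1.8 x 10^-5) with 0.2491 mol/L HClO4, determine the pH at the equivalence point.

5.04

n(NH3) = 0.3716 x 0.02113 = 0.007852 mol; V(HClO4) at equivalence = 0.007852/0.2491 = 0.03152 L.
At equivalence the base is fully converted to NH4+; total volume = 0.05265 L, so [NH4+] = 0.007852/0.05265 = 0.1491 M.
Ka(NH4+) = Kw/Kb = 1.0e-14 / 1.8 x 10^-5 = 5.56e-10.
[H^+] = sqrt(Ka x [NH4+]) = sqrt(5.56e-10 x 0.1491) = 9.10e-6 M.
pH = -log(9.10e-6) = 5.04.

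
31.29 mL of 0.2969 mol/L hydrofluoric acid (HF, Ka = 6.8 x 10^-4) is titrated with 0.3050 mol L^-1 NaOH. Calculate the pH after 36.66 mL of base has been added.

n(acid) = 0.2969 x 0.03129 = 0.009290 mol; n(NaOH) added = 0.3050 x 0.03666 = 0.01118 mol.
Base is in excess by 0.01118 - 0.009290 = 0.001891 mol in a total volume of 0.06795 L.
[OH^-] = 0.001891/0.06795 = 0.02783 M, so pOH = 1.56 and pH = 14.00 - 1.56 = 12.44.

12.44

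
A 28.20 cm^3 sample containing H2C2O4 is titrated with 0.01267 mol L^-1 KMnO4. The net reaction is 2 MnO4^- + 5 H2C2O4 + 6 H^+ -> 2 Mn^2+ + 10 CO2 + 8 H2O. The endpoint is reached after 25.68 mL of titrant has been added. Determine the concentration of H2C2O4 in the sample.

n(KMnO4) = 0.01267 x 0.02568 = 0.0003254 mol.
From the balanced equation, 2 mol KMnO4 reacts with 5 mol H2C2O4, so n(H2C2O4) = 0.0003254 x 5/2 = 0.0008134 mol.
[H2C2O4] = 0.0008134 / 0.02820 L = 0.0288 M.

0.0288 M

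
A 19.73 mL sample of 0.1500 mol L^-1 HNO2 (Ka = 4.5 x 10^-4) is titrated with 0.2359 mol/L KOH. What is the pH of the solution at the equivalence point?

n(HNO2) = 0.1500 x 0.01973 = 0.002959 mol; V(KOH) at equivalence = 0.002959/0.2359 = 0.01255 L.
At equivalence all the acid is converted to NO2-; total volume = 0.01973 + 0.01255 = 0.03228 L, so [NO2-] = 0.002959/0.03228 = 0.09169 M.
Kb = Kw/Ka = 1.0e-14 / 4.5 x 10^-4 = 2.22e-11.
[OH^-] = sqrt(Kb x [NO2-]) = sqrt(2.22e-11 x 0.09169) = 1.43e-6 M.
pOH = 5.85, so pH = 14.00 - 5.85 = 8.15.

8.15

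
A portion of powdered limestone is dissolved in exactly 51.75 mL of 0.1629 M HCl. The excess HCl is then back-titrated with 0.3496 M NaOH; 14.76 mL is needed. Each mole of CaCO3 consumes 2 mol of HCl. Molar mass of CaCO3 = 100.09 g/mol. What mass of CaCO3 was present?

Total n(HCl) added = 0.1629 x 0.05175 = 0.008430 mol.
n(NaOH) used = 0.3496 x 0.01476 = 0.005160 mol, which equals the excess n(HCl).
So n(HCl) consumed by the sample = 0.008430 - 0.005160 = 0.003270 mol.
n(CaCO3) = 0.003270 / 2 = 0.001635 mol.
mass = 0.001635 mol x 100.09 g/mol = 0.164 g.

0.164 g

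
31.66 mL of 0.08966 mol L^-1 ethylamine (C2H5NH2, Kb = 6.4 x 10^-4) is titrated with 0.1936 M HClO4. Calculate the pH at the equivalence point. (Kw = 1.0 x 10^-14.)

6.01

n(C2H5NH2) = 0.08966 x 0.03166 = 0.002839 mol; V(HClO4) at equivalence = 0.002839/0.1936 = 0.01466 L.
At equivalence the base is fully converted to C2H5NH3+; total volume = 0.04632 L, so [C2H5NH3+] = 0.002839/0.04632 = 0.06128 M.
Ka(C2H5NH3+) = Kw/Kb = 1.0e-14 / 6.4 x 10^-4 = 1.56e-11.
[H^+] = sqrt(Ka x [C2H5NH3+]) = sqrt(1.56e-11 x 0.06128) = 9.79e-7 M.
pH = -log(9.79e-7) = 6.01.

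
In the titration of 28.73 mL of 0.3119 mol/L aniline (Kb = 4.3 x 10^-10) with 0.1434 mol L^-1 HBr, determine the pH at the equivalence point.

2.82

n(C6H5NH2) = 0.3119 x 0.02873 = 0.008961 mol; V(HBr) at equivalence = 0.008961/0.1434 = 0.06249 L.
At equivalence the base is fully converted to C6H5NH3+; total volume = 0.09122 L, so [C6H5NH3+] = 0.008961/0.09122 = 0.09824 M.
Ka(C6H5NH3+) = Kw/Kb = 1.0e-14 / 4.3 x 10^-10 = 2.33e-5.
[H^+] = sqrt(Ka x [C6H5NH3+]) = sqrt(2.33e-5 x 0.09824) = 0.00151 M.
pH = -log(0.00151) = 2.82.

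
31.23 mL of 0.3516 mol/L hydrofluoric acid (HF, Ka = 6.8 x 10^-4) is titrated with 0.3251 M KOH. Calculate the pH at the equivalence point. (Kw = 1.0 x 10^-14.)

8.20

n(HF) = 0.3516 x 0.03123 = 0.01098 mol; V(KOH) at equivalence = 0.01098/0.3251 = 0.03378 L.
At equivalence all the acid is converted to F-; total volume = 0.03123 + 0.03378 = 0.06501 L, so [F-] = 0.01098/0.06501 = 0.1689 M.
Kb = Kw/Ka = 1.0e-14 / 6.8 x 10^-4 = 1.47e-11.
[OH^-] = sqrt(Kb x [F-]) = sqrt(1.47e-11 x 0.1689) = 1.58e-6 M.
pOH = 5.80, so pH = 14.00 - 5.80 = 8.20.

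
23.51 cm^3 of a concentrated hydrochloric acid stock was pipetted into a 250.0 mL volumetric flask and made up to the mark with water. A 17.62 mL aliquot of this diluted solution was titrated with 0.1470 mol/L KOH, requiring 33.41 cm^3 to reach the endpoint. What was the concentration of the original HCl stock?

n(KOH) = 0.1470 x 0.03341 = 0.004911 mol.
n(HCl) in the aliquot = 0.004911 mol.
[diluted HCl] = 0.004911 / 0.01762 = 0.2787 M.
Dilution factor = 250.0/23.51 = 10.63, so [stock] = 0.2787 x 10.63 = 2.96 M.

2.96 M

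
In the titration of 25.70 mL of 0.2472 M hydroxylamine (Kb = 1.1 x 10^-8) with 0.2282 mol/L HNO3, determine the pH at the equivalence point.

3.48

n(NH2OH) = 0.2472 x 0.02570 = 0.006353 mol; V(HNO3) at equivalence = 0.006353/0.2282 = 0.02784 L.
At equivalence the base is fully converted to NH3OH+; total volume = 0.05354 L, so [NH3OH+] = 0.006353/0.05354 = 0.1187 M.
Ka(NH3OH+) = Kw/Kb = 1.0e-14 / 1.1 x 10^-8 = 9.09e-7.
[H^+] = sqrt(Ka x [NH3OH+]) = sqrt(9.09e-7 x 0.1187) = 0.000328 M.
pH = -log(0.000328) = 3.48.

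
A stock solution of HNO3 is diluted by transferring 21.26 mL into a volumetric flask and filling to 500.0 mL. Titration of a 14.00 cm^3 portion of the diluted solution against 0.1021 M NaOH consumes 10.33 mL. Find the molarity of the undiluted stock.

1.77 M

n(NaOH) = 0.1021 x 0.01033 = 0.001055 mol.
n(HNO3) in the aliquot = 0.001055 mol.
[diluted HNO3] = 0.001055 / 0.01400 = 0.07534 M.
Dilution factor = 500.0/21.26 = 23.52, so [stock] = 0.07534 x 23.52 = 1.77 M.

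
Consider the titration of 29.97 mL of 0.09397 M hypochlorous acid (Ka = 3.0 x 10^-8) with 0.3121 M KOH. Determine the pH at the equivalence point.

10.19

n(HClO) = 0.09397 x 0.02997 = 0.002816 mol; V(KOH) at equivalence = 0.002816/0.3121 = 0.009024 L.
At equivalence all the acid is converted to ClO-; total volume = 0.02997 + 0.009024 = 0.03899 L, so [ClO-] = 0.002816/0.03899 = 0.07222 M.
Kb = Kw/Ka = 1.0e-14 / 3.0 x 10^-8 = 3.33e-7.
[OH^-] = sqrt(Kb x [ClO-]) = sqrt(3.33e-7 x 0.07222) = 0.000155 M.
pOH = 3.81, so pH = 14.00 - 3.81 = 10.19.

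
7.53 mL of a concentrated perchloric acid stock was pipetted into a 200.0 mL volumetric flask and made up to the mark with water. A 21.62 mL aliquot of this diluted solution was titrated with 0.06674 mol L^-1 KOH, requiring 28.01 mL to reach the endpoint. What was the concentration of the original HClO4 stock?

n(KOH) = 0.06674 x 0.02801 = 0.001869 mol.
n(HClO4) in the aliquot = 0.001869 mol.
[diluted HClO4] = 0.001869 / 0.02162 = 0.08647 M.
Dilution factor = 200.0/7.530 = 26.56, so [stock] = 0.08647 x 26.56 = 2.30 M.

2.30 M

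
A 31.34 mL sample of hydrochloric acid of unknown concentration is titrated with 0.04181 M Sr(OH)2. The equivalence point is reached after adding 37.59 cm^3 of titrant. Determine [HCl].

0.100 M

n(Sr(OH)2) delivered = 0.04181 x 0.03759 = 0.001572 mol.
The reaction is 2 HCl + 1 Sr(OH)2, so n(HCl) = 0.001572 x 2/1 = 0.003143 mol.
[HCl] = 0.003143 mol / 0.03134 L = 0.100 M.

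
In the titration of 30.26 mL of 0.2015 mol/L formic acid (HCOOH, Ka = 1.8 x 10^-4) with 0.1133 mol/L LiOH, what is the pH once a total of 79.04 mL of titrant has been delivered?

n(acid) = 0.2015 x 0.03026 = 0.006097 mol; n(LiOH) added = 0.1133 x 0.07904 = 0.008955 mol.
Base is in excess by 0.008955 - 0.006097 = 0.002858 mol in a total volume of 0.1093 L.
[OH^-] = 0.002858/0.1093 = 0.02615 M, so pOH = 1.58 and pH = 14.00 - 1.58 = 12.42.

12.42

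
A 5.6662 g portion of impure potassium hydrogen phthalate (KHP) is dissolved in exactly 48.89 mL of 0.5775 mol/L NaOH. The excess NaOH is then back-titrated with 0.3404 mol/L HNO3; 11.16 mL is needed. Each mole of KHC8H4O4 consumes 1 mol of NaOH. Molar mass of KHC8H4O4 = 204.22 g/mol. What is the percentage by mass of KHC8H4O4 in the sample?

88.1%

Total n(NaOH) added = 0.5775 x 0.04889 = 0.02823 mol.
n(HNO3) used = 0.3404 x 0.01116 = 0.003799 mol, which equals the excess n(NaOH).
So n(NaOH) consumed by the sample = 0.02823 - 0.003799 = 0.02444 mol.
n(KHC8H4O4) = 0.02444 / 1 = 0.02444 mol.
mass KHC8H4O4 = 0.02444 x 204.22 = 4.990 g, so %KHC8H4O4 = 4.990/5.6662 x 100 = 88.1%.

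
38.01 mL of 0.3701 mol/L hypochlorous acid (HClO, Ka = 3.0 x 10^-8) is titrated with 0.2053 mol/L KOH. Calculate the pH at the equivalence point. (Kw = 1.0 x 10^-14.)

n(HClO) = 0.3701 x 0.03801 = 0.01407 mol; V(KOH) at equivalence = 0.01407/0.2053 = 0.06852 L.
At equivalence all the acid is converted to ClO-; total volume = 0.03801 + 0.06852 = 0.1065 L, so [ClO-] = 0.01407/0.1065 = 0.1320 M.
Kb = Kw/Ka = 1.0e-14 / 3.0 x 10^-8 = 3.33e-7.
[OH^-] = sqrt(Kb x [ClO-]) = sqrt(3.33e-7 x 0.1320) = 0.000210 M.
pOH = 3.68, so pH = 14.00 - 3.68 = 10.32.

10.32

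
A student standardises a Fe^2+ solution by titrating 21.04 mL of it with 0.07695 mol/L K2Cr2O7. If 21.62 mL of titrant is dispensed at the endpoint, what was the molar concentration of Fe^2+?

n(K2Cr2O7) = 0.07695 x 0.02162 = 0.001664 mol.
From the balanced equation, 1 mol K2Cr2O7 reacts with 6 mol Fe^2+, so n(Fe^2+) = 0.001664 x 6/1 = 0.009982 mol.
[Fe^2+] = 0.009982 / 0.02104 L = 0.474 M.

0.474 M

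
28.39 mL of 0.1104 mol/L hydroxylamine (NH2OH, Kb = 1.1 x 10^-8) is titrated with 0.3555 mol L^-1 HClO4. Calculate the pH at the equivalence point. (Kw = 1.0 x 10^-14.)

3.56

n(NH2OH) = 0.1104 x 0.02839 = 0.003134 mol; V(HClO4) at equivalence = 0.003134/0.3555 = 0.008816 L.
At equivalence the base is fully converted to NH3OH+; total volume = 0.03721 L, so [NH3OH+] = 0.003134/0.03721 = 0.08424 M.
Ka(NH3OH+) = Kw/Kb = 1.0e-14 / 1.1 x 10^-8 = 9.09e-7.
[H^+] = sqrt(Ka x [NH3OH+]) = sqrt(9.09e-7 x 0.08424) = 0.000277 M.
pH = -log(0.000277) = 3.56.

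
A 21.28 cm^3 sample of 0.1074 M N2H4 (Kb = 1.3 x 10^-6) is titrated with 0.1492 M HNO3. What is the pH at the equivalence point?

4.66

n(N2H4) = 0.1074 x 0.02128 = 0.002285 mol; V(HNO3) at equivalence = 0.002285/0.1492 = 0.01532 L.
At equivalence the base is fully converted to N2H5+; total volume = 0.03660 L, so [N2H5+] = 0.002285/0.03660 = 0.06245 M.
Ka(N2H5+) = Kw/Kb = 1.0e-14 / 1.3 x 10^-6 = 7.69e-9.
[H^+] = sqrt(Ka x [N2H5+]) = sqrt(7.69e-9 x 0.06245) = 2.19e-5 M.
pH = -log(2.19e-5) = 4.66.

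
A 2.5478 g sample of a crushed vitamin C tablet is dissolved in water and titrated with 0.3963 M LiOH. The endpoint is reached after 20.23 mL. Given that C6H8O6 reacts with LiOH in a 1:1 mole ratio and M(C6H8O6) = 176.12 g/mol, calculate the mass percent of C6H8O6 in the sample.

55.4%

n(LiOH) = 0.3963 x 0.02023 = 0.008017 mol.
n(C6H8O6) = 0.008017 / 1 = 0.008017 mol.
mass of C6H8O6 = 0.008017 x 176.12 = 1.412 g.
% purity = 1.412 / 2.5478 x 100 = 55.4%.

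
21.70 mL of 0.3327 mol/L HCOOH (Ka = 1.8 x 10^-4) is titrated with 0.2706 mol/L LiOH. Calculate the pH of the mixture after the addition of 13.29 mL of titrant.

3.74

Initial n(HCOOH) = 0.3327 x 0.02170 = 0.007220 mol.
n(LiOH) added = 0.2706 x 0.01329 = 0.003596 mol, converting that many moles of HCOOH to HCOO-.
Remaining n(HCOOH) = 0.003623 mol; n(HCOO-) = 0.003596 mol.
By Henderson-Hasselbalch, pH = pKa + log([A^-]/[HA]) = 3.74 + log(0.003596/0.003623) = 3.74 + (-0.00) = 3.74.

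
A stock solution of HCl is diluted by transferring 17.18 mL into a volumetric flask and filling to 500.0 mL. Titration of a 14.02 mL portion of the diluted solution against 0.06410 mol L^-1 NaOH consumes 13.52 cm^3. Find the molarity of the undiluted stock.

n(NaOH) = 0.06410 x 0.01352 = 0.0008666 mol.
n(HCl) in the aliquot = 0.0008666 mol.
[diluted HCl] = 0.0008666 / 0.01402 = 0.06181 M.
Dilution factor = 500.0/17.18 = 29.10, so [stock] = 0.06181 x 29.10 = 1.80 M.

1.80 M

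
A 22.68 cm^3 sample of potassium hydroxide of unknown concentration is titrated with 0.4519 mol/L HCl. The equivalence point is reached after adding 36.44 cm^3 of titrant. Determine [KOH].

0.726 M

n(HCl) delivered = 0.4519 x 0.03644 = 0.01647 mol.
For a 1:1 reaction, n(KOH) = 0.01647 mol.
[KOH] = 0.01647 mol / 0.02268 L = 0.726 M.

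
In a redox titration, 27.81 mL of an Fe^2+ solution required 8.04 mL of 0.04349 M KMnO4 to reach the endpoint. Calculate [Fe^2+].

0.0629 M

n(KMnO4) = 0.04349 x 0.008040 = 0.0003497 mol.
From the balanced equation, 1 mol KMnO4 reacts with 5 mol Fe^2+, so n(Fe^2+) = 0.0003497 x 5/1 = 0.001748 mol.
[Fe^2+] = 0.001748 / 0.02781 L = 0.0629 M.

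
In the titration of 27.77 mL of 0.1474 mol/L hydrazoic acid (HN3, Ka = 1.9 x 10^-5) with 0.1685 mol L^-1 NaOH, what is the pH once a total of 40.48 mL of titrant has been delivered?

12.60

n(acid) = 0.1474 x 0.02777 = 0.004093 mol; n(NaOH) added = 0.1685 x 0.04048 = 0.006821 mol.
Base is in excess by 0.006821 - 0.004093 = 0.002728 mol in a total volume of 0.06825 L.
[OH^-] = 0.002728/0.06825 = 0.03996 M, so pOH = 1.40 and pH = 14.00 - 1.40 = 12.60.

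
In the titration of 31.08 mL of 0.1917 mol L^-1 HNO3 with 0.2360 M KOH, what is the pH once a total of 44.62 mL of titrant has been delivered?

12.78

n(acid) = 0.1917 x 0.03108 = 0.005958 mol; n(KOH) added = 0.2360 x 0.04462 = 0.01053 mol.
Base is in excess by 0.01053 - 0.005958 = 0.004572 mol in a total volume of 0.07570 L.
[OH^-] = 0.004572/0.07570 = 0.06040 M, so pOH = 1.22 and pH = 14.00 - 1.22 = 12.78.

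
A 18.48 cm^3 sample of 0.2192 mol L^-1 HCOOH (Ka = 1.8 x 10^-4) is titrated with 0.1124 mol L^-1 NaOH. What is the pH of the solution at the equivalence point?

n(HCOOH) = 0.2192 x 0.01848 = 0.004051 mol; V(NaOH) at equivalence = 0.004051/0.1124 = 0.03604 L.
At equivalence all the acid is converted to HCOO-; total volume = 0.01848 + 0.03604 = 0.05452 L, so [HCOO-] = 0.004051/0.05452 = 0.07430 M.
Kb = Kw/Ka = 1.0e-14 / 1.8 x 10^-4 = 5.56e-11.
[OH^-] = sqrt(Kb x [HCOO-]) = sqrt(5.56e-11 x 0.07430) = 2.03e-6 M.
pOH = 5.69, so pH = 14.00 - 5.69 = 8.31.

8.31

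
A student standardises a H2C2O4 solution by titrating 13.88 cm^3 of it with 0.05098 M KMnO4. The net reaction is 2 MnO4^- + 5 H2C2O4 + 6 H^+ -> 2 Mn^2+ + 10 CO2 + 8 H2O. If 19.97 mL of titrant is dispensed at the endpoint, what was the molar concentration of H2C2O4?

n(KMnO4) = 0.05098 x 0.01997 = 0.001018 mol.
From the balanced equation, 2 mol KMnO4 reacts with 5 mol H2C2O4, so n(H2C2O4) = 0.001018 x 5/2 = 0.002545 mol.
[H2C2O4] = 0.002545 / 0.01388 L = 0.183 M.

0.183 M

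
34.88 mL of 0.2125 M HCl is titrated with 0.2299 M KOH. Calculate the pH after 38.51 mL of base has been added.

n(acid) = 0.2125 x 0.03488 = 0.007412 mol; n(KOH) added = 0.2299 x 0.03851 = 0.008853 mol.
Base is in excess by 0.008853 - 0.007412 = 0.001441 mol in a total volume of 0.07339 L.
[OH^-] = 0.001441/0.07339 = 0.01964 M, so pOH = 1.71 and pH = 14.00 - 1.71 = 12.29.

12.29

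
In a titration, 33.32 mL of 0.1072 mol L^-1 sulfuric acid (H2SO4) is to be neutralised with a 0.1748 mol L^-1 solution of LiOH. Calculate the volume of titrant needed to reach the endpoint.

40.9 mL

n(H2SO4) = 0.1072 mol/L x 0.03332 L = 0.003572 mol.
The neutralisation is 1 H2SO4 : 2 LiOH, so n(LiOH) = 0.003572 x 2/1 = 0.007144 mol.
V(LiOH) = 0.007144 / 0.1748 = 0.04087 L = 40.9 mL.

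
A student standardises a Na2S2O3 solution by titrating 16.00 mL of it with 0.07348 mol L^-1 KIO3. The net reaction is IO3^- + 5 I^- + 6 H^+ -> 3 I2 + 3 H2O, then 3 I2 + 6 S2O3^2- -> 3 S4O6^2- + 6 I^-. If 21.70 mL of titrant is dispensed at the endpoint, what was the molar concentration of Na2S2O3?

n(KIO3) = 0.07348 x 0.02170 = 0.001595 mol.
From the balanced equation, 1 mol KIO3 reacts with 6 mol Na2S2O3, so n(Na2S2O3) = 0.001595 x 6/1 = 0.009567 mol.
[Na2S2O3] = 0.009567 / 0.01600 L = 0.598 M.

0.598 M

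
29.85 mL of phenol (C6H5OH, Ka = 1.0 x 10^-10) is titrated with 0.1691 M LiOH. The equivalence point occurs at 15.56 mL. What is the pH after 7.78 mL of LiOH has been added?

7.78 mL is exactly half the equivalence volume (15.56/2), i.e. the half-equivalence point.
There, n(HA) = n(A^-), so pH = pKa = -log(1.0 x 10^-10) = 10.00.

10.00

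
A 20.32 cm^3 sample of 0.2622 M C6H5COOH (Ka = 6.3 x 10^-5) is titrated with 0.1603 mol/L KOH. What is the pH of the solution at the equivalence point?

8.60

n(C6H5COOH) = 0.2622 x 0.02032 = 0.005328 mol; V(KOH) at equivalence = 0.005328/0.1603 = 0.03324 L.
At equivalence all the acid is converted to C6H5COO-; total volume = 0.02032 + 0.03324 = 0.05356 L, so [C6H5COO-] = 0.005328/0.05356 = 0.09948 M.
Kb = Kw/Ka = 1.0e-14 / 6.3 x 10^-5 = 1.59e-10.
[OH^-] = sqrt(Kb x [C6H5COO-]) = sqrt(1.59e-10 x 0.09948) = 3.97e-6 M.
pOH = 5.40, so pH = 14.00 - 5.40 = 8.60.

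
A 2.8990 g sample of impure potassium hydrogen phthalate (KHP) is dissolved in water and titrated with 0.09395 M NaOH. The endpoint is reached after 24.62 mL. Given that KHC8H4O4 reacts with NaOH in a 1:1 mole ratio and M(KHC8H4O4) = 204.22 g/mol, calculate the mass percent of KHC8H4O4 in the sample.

16.3%

n(NaOH) = 0.09395 x 0.02462 = 0.002313 mol.
n(KHC8H4O4) = 0.002313 / 1 = 0.002313 mol.
mass of KHC8H4O4 = 0.002313 x 204.22 = 0.4724 g.
% purity = 0.4724 / 2.8990 x 100 = 16.3%.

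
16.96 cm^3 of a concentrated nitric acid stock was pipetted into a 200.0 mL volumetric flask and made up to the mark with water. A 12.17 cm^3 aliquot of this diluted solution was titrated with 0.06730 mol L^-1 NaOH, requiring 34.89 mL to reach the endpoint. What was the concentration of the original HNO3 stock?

n(NaOH) = 0.06730 x 0.03489 = 0.002348 mol.
n(HNO3) in the aliquot = 0.002348 mol.
[diluted HNO3] = 0.002348 / 0.01217 = 0.1929 M.
Dilution factor = 200.0/16.96 = 11.79, so [stock] = 0.1929 x 11.79 = 2.28 M.

2.28 M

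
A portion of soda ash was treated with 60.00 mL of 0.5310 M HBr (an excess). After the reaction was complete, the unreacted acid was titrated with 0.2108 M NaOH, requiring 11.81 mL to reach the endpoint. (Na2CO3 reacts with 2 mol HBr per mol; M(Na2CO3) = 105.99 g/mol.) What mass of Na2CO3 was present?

Total n(HBr) added = 0.5310 x 0.06000 = 0.03186 mol.
n(NaOH) used = 0.2108 x 0.01181 = 0.002490 mol, which equals the excess n(HBr).
So n(HBr) consumed by the sample = 0.03186 - 0.002490 = 0.02937 mol.
n(Na2CO3) = 0.02937 / 2 = 0.01469 mol.
mass = 0.01469 mol x 105.99 g/mol = 1.56 g.

1.56 g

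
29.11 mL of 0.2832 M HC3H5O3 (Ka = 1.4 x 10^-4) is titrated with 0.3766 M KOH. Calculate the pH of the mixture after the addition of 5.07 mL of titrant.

3.33

Initial n(HC3H5O3) = 0.2832 x 0.02911 = 0.008244 mol.
n(KOH) added = 0.3766 x 0.005070 = 0.001909 mol, converting that many moles of HC3H5O3 to C3H5O3-.
Remaining n(HC3H5O3) = 0.006335 mol; n(C3H5O3-) = 0.001909 mol.
By Henderson-Hasselbalch, pH = pKa + log([A^-]/[HA]) = 3.85 + log(0.001909/0.006335) = 3.85 + (-0.52) = 3.33.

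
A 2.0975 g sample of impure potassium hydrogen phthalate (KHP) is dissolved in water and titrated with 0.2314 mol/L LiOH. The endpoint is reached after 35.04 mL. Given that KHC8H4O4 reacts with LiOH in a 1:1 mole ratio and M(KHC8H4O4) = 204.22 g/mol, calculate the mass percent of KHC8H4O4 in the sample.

n(LiOH) = 0.2314 x 0.03504 = 0.008108 mol.
n(KHC8H4O4) = 0.008108 / 1 = 0.008108 mol.
mass of KHC8H4O4 = 0.008108 x 204.22 = 1.656 g.
% purity = 1.656 / 2.0975 x 100 = 78.9%.

78.9%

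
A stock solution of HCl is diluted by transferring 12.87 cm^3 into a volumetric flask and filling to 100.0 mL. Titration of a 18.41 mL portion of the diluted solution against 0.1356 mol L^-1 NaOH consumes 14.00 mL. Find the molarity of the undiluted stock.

0.801 M

n(NaOH) = 0.1356 x 0.01400 = 0.001898 mol.
n(HCl) in the aliquot = 0.001898 mol.
[diluted HCl] = 0.001898 / 0.01841 = 0.1031 M.
Dilution factor = 100.0/12.87 = 7.770, so [stock] = 0.1031 x 7.770 = 0.801 M.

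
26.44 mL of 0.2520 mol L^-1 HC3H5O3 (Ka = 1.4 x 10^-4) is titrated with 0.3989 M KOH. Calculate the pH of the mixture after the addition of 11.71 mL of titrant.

4.22

Initial n(HC3H5O3) = 0.2520 x 0.02644 = 0.006663 mol.
n(KOH) added = 0.3989 x 0.01171 = 0.004671 mol, converting that many moles of HC3H5O3 to C3H5O3-.
Remaining n(HC3H5O3) = 0.001992 mol; n(C3H5O3-) = 0.004671 mol.
By Henderson-Hasselbalch, pH = pKa + log([A^-]/[HA]) = 3.85 + log(0.004671/0.001992) = 3.85 + (+0.37) = 4.22.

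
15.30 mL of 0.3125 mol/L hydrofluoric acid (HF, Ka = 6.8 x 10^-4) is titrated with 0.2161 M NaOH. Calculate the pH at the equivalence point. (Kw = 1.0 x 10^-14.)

n(HF) = 0.3125 x 0.01530 = 0.004781 mol; V(NaOH) at equivalence = 0.004781/0.2161 = 0.02213 L.
At equivalence all the acid is converted to F-; total volume = 0.01530 + 0.02213 = 0.03743 L, so [F-] = 0.004781/0.03743 = 0.1278 M.
Kb = Kw/Ka = 1.0e-14 / 6.8 x 10^-4 = 1.47e-11.
[OH^-] = sqrt(Kb x [F-]) = sqrt(1.47e-11 x 0.1278) = 1.37e-6 M.
pOH = 5.86, so pH = 14.00 - 5.86 = 8.14.

8.14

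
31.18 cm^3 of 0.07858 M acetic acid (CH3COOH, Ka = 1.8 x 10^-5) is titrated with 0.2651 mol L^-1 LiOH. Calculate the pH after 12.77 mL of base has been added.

12.33

n(acid) = 0.07858 x 0.03118 = 0.002450 mol; n(LiOH) added = 0.2651 x 0.01277 = 0.003385 mol.
Base is in excess by 0.003385 - 0.002450 = 0.0009352 mol in a total volume of 0.04395 L.
[OH^-] = 0.0009352/0.04395 = 0.02128 M, so pOH = 1.67 and pH = 14.00 - 1.67 = 12.33.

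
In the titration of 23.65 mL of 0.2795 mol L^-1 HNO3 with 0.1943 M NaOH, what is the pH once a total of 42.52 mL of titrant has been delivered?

n(acid) = 0.2795 x 0.02365 = 0.006610 mol; n(NaOH) added = 0.1943 x 0.04252 = 0.008262 mol.
Base is in excess by 0.008262 - 0.006610 = 0.001651 mol in a total volume of 0.06617 L.
[OH^-] = 0.001651/0.06617 = 0.02496 M, so pOH = 1.60 and pH = 14.00 - 1.60 = 12.40.

12.40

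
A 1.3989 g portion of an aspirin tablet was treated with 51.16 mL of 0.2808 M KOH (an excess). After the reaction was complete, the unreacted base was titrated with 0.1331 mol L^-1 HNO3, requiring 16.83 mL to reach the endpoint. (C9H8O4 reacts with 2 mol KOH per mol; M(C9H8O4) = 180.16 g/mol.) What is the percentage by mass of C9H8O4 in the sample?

78.1%

Total n(KOH) added = 0.2808 x 0.05116 = 0.01437 mol.
n(HNO3) used = 0.1331 x 0.01683 = 0.002240 mol, which equals the excess n(KOH).
So n(KOH) consumed by the sample = 0.01437 - 0.002240 = 0.01213 mol.
n(C9H8O4) = 0.01213 / 2 = 0.006063 mol.
mass C9H8O4 = 0.006063 x 180.16 = 1.092 g, so %C9H8O4 = 1.092/1.3989 x 100 = 78.1%.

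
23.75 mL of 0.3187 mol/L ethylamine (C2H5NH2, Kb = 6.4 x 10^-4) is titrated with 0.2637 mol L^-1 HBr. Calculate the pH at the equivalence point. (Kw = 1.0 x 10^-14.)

n(C2H5NH2) = 0.3187 x 0.02375 = 0.007569 mol; V(HBr) at equivalence = 0.007569/0.2637 = 0.02870 L.
At equivalence the base is fully converted to C2H5NH3+; total volume = 0.05245 L, so [C2H5NH3+] = 0.007569/0.05245 = 0.1443 M.
Ka(C2H5NH3+) = Kw/Kb = 1.0e-14 / 6.4 x 10^-4 = 1.56e-11.
[H^+] = sqrt(Ka x [C2H5NH3+]) = sqrt(1.56e-11 x 0.1443) = 1.50e-6 M.
pH = -log(1.50e-6) = 5.82.

5.82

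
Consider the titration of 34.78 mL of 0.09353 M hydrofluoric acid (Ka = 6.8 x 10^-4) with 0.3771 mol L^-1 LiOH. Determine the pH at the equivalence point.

n(HF) = 0.09353 x 0.03478 = 0.003253 mol; V(LiOH) at equivalence = 0.003253/0.3771 = 0.008626 L.
At equivalence all the acid is converted to F-; total volume = 0.03478 + 0.008626 = 0.04341 L, so [F-] = 0.003253/0.04341 = 0.07494 M.
Kb = Kw/Ka = 1.0e-14 / 6.8 x 10^-4 = 1.47e-11.
[OH^-] = sqrt(Kb x [F-]) = sqrt(1.47e-11 x 0.07494) = 1.05e-6 M.
pOH = 5.98, so pH = 14.00 - 5.98 = 8.02.

8.02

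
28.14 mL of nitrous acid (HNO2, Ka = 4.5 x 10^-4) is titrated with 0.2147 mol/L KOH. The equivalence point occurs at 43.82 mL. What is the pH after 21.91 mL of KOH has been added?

3.35

21.91 mL is exactly half the equivalence volume (43.82/2), i.e. the half-equivalence point.
There, n(HA) = n(A^-), so pH = pKa = -log(4.5 x 10^-4) = 3.35.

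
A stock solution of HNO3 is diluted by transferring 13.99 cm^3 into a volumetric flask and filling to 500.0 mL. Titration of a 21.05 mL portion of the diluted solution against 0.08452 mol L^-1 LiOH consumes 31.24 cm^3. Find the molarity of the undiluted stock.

n(LiOH) = 0.08452 x 0.03124 = 0.002640 mol.
n(HNO3) in the aliquot = 0.002640 mol.
[diluted HNO3] = 0.002640 / 0.02105 = 0.1254 M.
Dilution factor = 500.0/13.99 = 35.74, so [stock] = 0.1254 x 35.74 = 4.48 M.

4.48 M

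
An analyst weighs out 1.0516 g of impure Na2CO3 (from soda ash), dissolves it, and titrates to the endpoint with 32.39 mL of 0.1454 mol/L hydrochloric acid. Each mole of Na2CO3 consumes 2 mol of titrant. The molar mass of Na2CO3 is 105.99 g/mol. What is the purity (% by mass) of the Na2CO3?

23.7%

n(HCl) = 0.1454 x 0.03239 = 0.004710 mol.
n(Na2CO3) = 0.004710 / 2 = 0.002355 mol.
mass of Na2CO3 = 0.002355 x 105.99 = 0.2496 g.
% purity = 0.2496 / 1.0516 x 100 = 23.7%.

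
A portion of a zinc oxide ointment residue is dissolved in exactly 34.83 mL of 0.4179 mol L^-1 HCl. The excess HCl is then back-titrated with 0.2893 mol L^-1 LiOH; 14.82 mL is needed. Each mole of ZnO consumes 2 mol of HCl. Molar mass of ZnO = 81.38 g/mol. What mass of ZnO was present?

Total n(HCl) added = 0.4179 x 0.03483 = 0.01456 mol.
n(LiOH) used = 0.2893 x 0.01482 = 0.004287 mol, which equals the excess n(HCl).
So n(HCl) consumed by the sample = 0.01456 - 0.004287 = 0.01027 mol.
n(ZnO) = 0.01027 / 2 = 0.005134 mol.
mass = 0.005134 mol x 81.38 g/mol = 0.418 g.

0.418 g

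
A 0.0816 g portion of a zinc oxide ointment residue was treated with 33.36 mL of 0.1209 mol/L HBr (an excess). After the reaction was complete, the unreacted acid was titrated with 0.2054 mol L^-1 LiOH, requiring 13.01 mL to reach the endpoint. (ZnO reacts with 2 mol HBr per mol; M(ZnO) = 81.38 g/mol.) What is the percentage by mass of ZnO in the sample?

67.9%

Total n(HBr) added = 0.1209 x 0.03336 = 0.004033 mol.
n(LiOH) used = 0.2054 x 0.01301 = 0.002672 mol, which equals the excess n(HBr).
So n(HBr) consumed by the sample = 0.004033 - 0.002672 = 0.001361 mol.
n(ZnO) = 0.001361 / 2 = 0.0006805 mol.
mass ZnO = 0.0006805 x 81.38 = 0.05538 g, so %ZnO = 0.05538/0.0816 x 100 = 67.9%.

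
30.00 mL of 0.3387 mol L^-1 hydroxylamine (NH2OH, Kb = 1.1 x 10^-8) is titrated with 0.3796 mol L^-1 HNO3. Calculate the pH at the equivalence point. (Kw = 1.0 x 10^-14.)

n(NH2OH) = 0.3387 x 0.03000 = 0.01016 mol; V(HNO3) at equivalence = 0.01016/0.3796 = 0.02677 L.
At equivalence the base is fully converted to NH3OH+; total volume = 0.05677 L, so [NH3OH+] = 0.01016/0.05677 = 0.1790 M.
Ka(NH3OH+) = Kw/Kb = 1.0e-14 / 1.1 x 10^-8 = 9.09e-7.
[H^+] = sqrt(Ka x [NH3OH+]) = sqrt(9.09e-7 x 0.1790) = 0.000403 M.
pH = -log(0.000403) = 3.39.

3.39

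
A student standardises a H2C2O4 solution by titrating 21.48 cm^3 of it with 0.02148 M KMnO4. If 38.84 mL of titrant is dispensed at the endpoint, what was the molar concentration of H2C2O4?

0.0971 M

n(KMnO4) = 0.02148 x 0.03884 = 0.0008343 mol.
From the balanced equation, 2 mol KMnO4 reacts with 5 mol H2C2O4, so n(H2C2O4) = 0.0008343 x 5/2 = 0.002086 mol.
[H2C2O4] = 0.002086 / 0.02148 L = 0.0971 M.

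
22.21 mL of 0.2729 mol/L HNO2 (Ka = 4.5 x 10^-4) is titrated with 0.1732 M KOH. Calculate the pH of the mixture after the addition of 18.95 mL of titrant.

3.42

Initial n(HNO2) = 0.2729 x 0.02221 = 0.006061 mol.
n(KOH) added = 0.1732 x 0.01895 = 0.003282 mol, converting that many moles of HNO2 to NO2-.
Remaining n(HNO2) = 0.002779 mol; n(NO2-) = 0.003282 mol.
By Henderson-Hasselbalch, pH = pKa + log([A^-]/[HA]) = 3.35 + log(0.003282/0.002779) = 3.35 + (+0.07) = 3.42.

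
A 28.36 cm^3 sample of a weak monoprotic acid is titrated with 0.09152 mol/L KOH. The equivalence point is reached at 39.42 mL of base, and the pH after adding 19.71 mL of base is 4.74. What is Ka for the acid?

1.8 x 10^-5

19.71 mL is half of the equivalence volume, so this is the half-equivalence point where [HA] = [A^-].
At half-equivalence pH = pKa, so pKa = 4.74.
Ka = 10^(-4.74) = 1.8 x 10^-5.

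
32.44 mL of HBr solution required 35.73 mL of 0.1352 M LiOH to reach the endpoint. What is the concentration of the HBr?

0.149 M

n(LiOH) delivered = 0.1352 x 0.03573 = 0.004831 mol.
For a 1:1 reaction, n(HBr) = 0.004831 mol.
[HBr] = 0.004831 mol / 0.03244 L = 0.149 M.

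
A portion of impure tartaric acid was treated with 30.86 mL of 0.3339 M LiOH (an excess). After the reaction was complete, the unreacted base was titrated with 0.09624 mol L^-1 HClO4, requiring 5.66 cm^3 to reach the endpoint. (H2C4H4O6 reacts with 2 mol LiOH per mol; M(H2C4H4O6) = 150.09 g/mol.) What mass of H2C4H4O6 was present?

Total n(LiOH) added = 0.3339 x 0.03086 = 0.01030 mol.
n(HClO4) used = 0.09624 x 0.005660 = 0.0005447 mol, which equals the excess n(LiOH).
So n(LiOH) consumed by the sample = 0.01030 - 0.0005447 = 0.009759 mol.
n(H2C4H4O6) = 0.009759 / 2 = 0.004880 mol.
mass = 0.004880 mol x 150.09 g/mol = 0.732 g.

0.732 g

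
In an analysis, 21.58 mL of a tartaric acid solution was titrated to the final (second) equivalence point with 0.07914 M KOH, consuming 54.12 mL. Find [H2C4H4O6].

n(KOH) = 0.07914 x 0.05412 = 0.004283 mol.
At the final (second) equivalence point, 2 mol OH^- react per mol H2C4H4O6, so n(H2C4H4O6) = 0.004283 / 2 = 0.002142 mol.
[H2C4H4O6] = 0.002142 / 0.02158 L = 0.0992 M.

0.0992 M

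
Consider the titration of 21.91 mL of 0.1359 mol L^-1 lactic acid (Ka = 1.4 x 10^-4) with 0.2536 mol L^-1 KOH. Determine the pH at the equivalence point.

8.40

n(HC3H5O3) = 0.1359 x 0.02191 = 0.002978 mol; V(KOH) at equivalence = 0.002978/0.2536 = 0.01174 L.
At equivalence all the acid is converted to C3H5O3-; total volume = 0.02191 + 0.01174 = 0.03365 L, so [C3H5O3-] = 0.002978/0.03365 = 0.08848 M.
Kb = Kw/Ka = 1.0e-14 / 1.4 x 10^-4 = 7.14e-11.
[OH^-] = sqrt(Kb x [C3H5O3-]) = sqrt(7.14e-11 x 0.08848) = 2.51e-6 M.
pOH = 5.60, so pH = 14.00 - 5.60 = 8.40.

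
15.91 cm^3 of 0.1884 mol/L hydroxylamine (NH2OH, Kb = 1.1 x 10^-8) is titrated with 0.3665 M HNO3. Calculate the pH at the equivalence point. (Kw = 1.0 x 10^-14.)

3.47

n(NH2OH) = 0.1884 x 0.01591 = 0.002997 mol; V(HNO3) at equivalence = 0.002997/0.3665 = 0.008179 L.
At equivalence the base is fully converted to NH3OH+; total volume = 0.02409 L, so [NH3OH+] = 0.002997/0.02409 = 0.1244 M.
Ka(NH3OH+) = Kw/Kb = 1.0e-14 / 1.1 x 10^-8 = 9.09e-7.
[H^+] = sqrt(Ka x [NH3OH+]) = sqrt(9.09e-7 x 0.1244) = 0.000336 M.
pH = -log(0.000336) = 3.47.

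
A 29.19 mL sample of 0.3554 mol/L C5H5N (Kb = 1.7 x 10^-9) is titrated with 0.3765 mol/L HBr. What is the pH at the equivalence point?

n(C5H5N) = 0.3554 x 0.02919 = 0.01037 mol; V(HBr) at equivalence = 0.01037/0.3765 = 0.02755 L.
At equivalence the base is fully converted to C5H5NH+; total volume = 0.05674 L, so [C5H5NH+] = 0.01037/0.05674 = 0.1828 M.
Ka(C5H5NH+) = Kw/Kb = 1.0e-14 / 1.7 x 10^-9 = 5.88e-6.
[H^+] = sqrt(Ka x [C5H5NH+]) = sqrt(5.88e-6 x 0.1828) = 0.00104 M.
pH = -log(0.00104) = 2.98.

2.98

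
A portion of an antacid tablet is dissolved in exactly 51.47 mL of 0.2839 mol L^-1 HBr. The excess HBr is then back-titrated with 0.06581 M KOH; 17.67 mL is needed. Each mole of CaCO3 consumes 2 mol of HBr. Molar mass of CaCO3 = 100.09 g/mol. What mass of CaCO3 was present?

0.673 g

Total n(HBr) added = 0.2839 x 0.05147 = 0.01461 mol.
n(KOH) used = 0.06581 x 0.01767 = 0.001163 mol, which equals the excess n(HBr).
So n(HBr) consumed by the sample = 0.01461 - 0.001163 = 0.01345 mol.
n(CaCO3) = 0.01345 / 2 = 0.006725 mol.
mass = 0.006725 mol x 100.09 g/mol = 0.673 g.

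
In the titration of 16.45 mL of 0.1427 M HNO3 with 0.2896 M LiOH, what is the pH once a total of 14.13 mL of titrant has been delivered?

n(acid) = 0.1427 x 0.01645 = 0.002347 mol; n(LiOH) added = 0.2896 x 0.01413 = 0.004092 mol.
Base is in excess by 0.004092 - 0.002347 = 0.001745 mol in a total volume of 0.03058 L.
[OH^-] = 0.001745/0.03058 = 0.05705 M, so pOH = 1.24 and pH = 14.00 - 1.24 = 12.76.

12.76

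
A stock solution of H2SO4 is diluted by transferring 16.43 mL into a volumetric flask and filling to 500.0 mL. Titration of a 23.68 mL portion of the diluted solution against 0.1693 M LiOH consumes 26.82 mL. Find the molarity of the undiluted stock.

n(LiOH) = 0.1693 x 0.02682 = 0.004541 mol.
n(H2SO4) in the aliquot = 0.004541 x 1/2 = 0.002270 mol.
[diluted H2SO4] = 0.002270 / 0.02368 = 0.09587 M.
Dilution factor = 500.0/16.43 = 30.43, so [stock] = 0.09587 x 30.43 = 2.92 M.

2.92 M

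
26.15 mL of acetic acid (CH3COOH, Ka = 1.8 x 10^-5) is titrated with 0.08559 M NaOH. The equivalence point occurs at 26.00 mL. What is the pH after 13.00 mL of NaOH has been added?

13.00 mL is exactly half the equivalence volume (26.00/2), i.e. the half-equivalence point.
There, n(HA) = n(A^-), so pH = pKa = -log(1.8 x 10^-5) = 4.74.

4.74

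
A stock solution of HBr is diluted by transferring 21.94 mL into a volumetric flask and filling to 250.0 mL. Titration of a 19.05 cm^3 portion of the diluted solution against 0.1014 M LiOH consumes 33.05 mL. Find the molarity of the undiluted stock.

2.00 M

n(LiOH) = 0.1014 x 0.03305 = 0.003351 mol.
n(HBr) in the aliquot = 0.003351 mol.
[diluted HBr] = 0.003351 / 0.01905 = 0.1759 M.
Dilution factor = 250.0/21.94 = 11.39, so [stock] = 0.1759 x 11.39 = 2.00 M.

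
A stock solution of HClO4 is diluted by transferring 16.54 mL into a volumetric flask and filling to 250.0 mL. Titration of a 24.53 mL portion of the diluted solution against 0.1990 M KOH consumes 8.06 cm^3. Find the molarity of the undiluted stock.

n(KOH) = 0.1990 x 0.008060 = 0.001604 mol.
n(HClO4) in the aliquot = 0.001604 mol.
[diluted HClO4] = 0.001604 / 0.02453 = 0.06539 M.
Dilution factor = 250.0/16.54 = 15.11, so [stock] = 0.06539 x 15.11 = 0.988 M.

0.988 M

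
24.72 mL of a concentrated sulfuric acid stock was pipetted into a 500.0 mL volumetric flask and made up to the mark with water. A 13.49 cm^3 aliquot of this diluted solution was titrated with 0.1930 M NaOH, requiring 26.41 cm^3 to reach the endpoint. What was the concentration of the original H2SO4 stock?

n(NaOH) = 0.1930 x 0.02641 = 0.005097 mol.
n(H2SO4) in the aliquot = 0.005097 x 1/2 = 0.002549 mol.
[diluted H2SO4] = 0.002549 / 0.01349 = 0.1889 M.
Dilution factor = 500.0/24.72 = 20.23, so [stock] = 0.1889 x 20.23 = 3.82 M.

3.82 M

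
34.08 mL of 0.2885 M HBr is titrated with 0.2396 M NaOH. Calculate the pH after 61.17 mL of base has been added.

n(acid) = 0.2885 x 0.03408 = 0.009832 mol; n(NaOH) added = 0.2396 x 0.06117 = 0.01466 mol.
Base is in excess by 0.01466 - 0.009832 = 0.004824 mol in a total volume of 0.09525 L.
[OH^-] = 0.004824/0.09525 = 0.05065 M, so pOH = 1.30 and pH = 14.00 - 1.30 = 12.70.

12.70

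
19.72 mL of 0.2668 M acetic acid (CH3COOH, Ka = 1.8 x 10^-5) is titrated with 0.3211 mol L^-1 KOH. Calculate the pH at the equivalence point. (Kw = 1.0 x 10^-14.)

n(CH3COOH) = 0.2668 x 0.01972 = 0.005261 mol; V(KOH) at equivalence = 0.005261/0.3211 = 0.01639 L.
At equivalence all the acid is converted to CH3COO-; total volume = 0.01972 + 0.01639 = 0.03611 L, so [CH3COO-] = 0.005261/0.03611 = 0.1457 M.
Kb = Kw/Ka = 1.0e-14 / 1.8 x 10^-5 = 5.56e-10.
[OH^-] = sqrt(Kb x [CH3COO-]) = sqrt(5.56e-10 x 0.1457) = 9.00e-6 M.
pOH = 5.05, so pH = 14.00 - 5.05 = 8.95.

8.95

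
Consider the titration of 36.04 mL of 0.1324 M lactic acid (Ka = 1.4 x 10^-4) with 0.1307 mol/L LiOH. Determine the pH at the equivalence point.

n(HC3H5O3) = 0.1324 x 0.03604 = 0.004772 mol; V(LiOH) at equivalence = 0.004772/0.1307 = 0.03651 L.
At equivalence all the acid is converted to C3H5O3-; total volume = 0.03604 + 0.03651 = 0.07255 L, so [C3H5O3-] = 0.004772/0.07255 = 0.06577 M.
Kb = Kw/Ka = 1.0e-14 / 1.4 x 10^-4 = 7.14e-11.
[OH^-] = sqrt(Kb x [C3H5O3-]) = sqrt(7.14e-11 x 0.06577) = 2.17e-6 M.
pOH = 5.66, so pH = 14.00 - 5.66 = 8.34.

8.34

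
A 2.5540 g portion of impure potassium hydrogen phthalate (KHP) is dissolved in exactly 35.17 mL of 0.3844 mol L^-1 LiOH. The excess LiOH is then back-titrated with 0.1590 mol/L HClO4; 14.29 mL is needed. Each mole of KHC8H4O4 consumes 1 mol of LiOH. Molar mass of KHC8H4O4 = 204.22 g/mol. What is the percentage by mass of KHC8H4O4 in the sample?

Total n(LiOH) added = 0.3844 x 0.03517 = 0.01352 mol.
n(HClO4) used = 0.1590 x 0.01429 = 0.002272 mol, which equals the excess n(LiOH).
So n(LiOH) consumed by the sample = 0.01352 - 0.002272 = 0.01125 mol.
n(KHC8H4O4) = 0.01125 / 1 = 0.01125 mol.
mass KHC8H4O4 = 0.01125 x 204.22 = 2.297 g, so %KHC8H4O4 = 2.297/2.5540 x 100 = 89.9%.

89.9%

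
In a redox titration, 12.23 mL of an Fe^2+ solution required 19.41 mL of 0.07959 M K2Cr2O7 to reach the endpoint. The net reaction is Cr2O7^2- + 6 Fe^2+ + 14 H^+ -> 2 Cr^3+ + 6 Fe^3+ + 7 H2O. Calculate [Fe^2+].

0.758 M

n(K2Cr2O7) = 0.07959 x 0.01941 = 0.001545 mol.
From the balanced equation, 1 mol K2Cr2O7 reacts with 6 mol Fe^2+, so n(Fe^2+) = 0.001545 x 6/1 = 0.009269 mol.
[Fe^2+] = 0.009269 / 0.01223 L = 0.758 M.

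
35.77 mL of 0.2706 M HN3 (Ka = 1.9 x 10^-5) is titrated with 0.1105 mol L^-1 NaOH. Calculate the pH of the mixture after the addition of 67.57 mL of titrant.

Initial n(HN3) = 0.2706 x 0.03577 = 0.009679 mol.
n(NaOH) added = 0.1105 x 0.06757 = 0.007466 mol, converting that many moles of HN3 to N3-.
Remaining n(HN3) = 0.002213 mol; n(N3-) = 0.007466 mol.
By Henderson-Hasselbalch, pH = pKa + log([A^-]/[HA]) = 4.72 + log(0.007466/0.002213) = 4.72 + (+0.53) = 5.25.

5.25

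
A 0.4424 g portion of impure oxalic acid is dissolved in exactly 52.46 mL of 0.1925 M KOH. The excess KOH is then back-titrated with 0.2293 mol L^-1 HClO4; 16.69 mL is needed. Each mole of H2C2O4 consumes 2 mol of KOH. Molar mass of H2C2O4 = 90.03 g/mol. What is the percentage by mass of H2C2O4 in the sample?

Total n(KOH) added = 0.1925 x 0.05246 = 0.01010 mol.
n(HClO4) used = 0.2293 x 0.01669 = 0.003827 mol, which equals the excess n(KOH).
So n(KOH) consumed by the sample = 0.01010 - 0.003827 = 0.006272 mol.
n(H2C2O4) = 0.006272 / 2 = 0.003136 mol.
mass H2C2O4 = 0.003136 x 90.03 = 0.2823 g, so %H2C2O4 = 0.2823/0.4424 x 100 = 63.8%.

63.8%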